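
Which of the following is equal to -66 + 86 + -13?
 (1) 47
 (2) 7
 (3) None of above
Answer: 2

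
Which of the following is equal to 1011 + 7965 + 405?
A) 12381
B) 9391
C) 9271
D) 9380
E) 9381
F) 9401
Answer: E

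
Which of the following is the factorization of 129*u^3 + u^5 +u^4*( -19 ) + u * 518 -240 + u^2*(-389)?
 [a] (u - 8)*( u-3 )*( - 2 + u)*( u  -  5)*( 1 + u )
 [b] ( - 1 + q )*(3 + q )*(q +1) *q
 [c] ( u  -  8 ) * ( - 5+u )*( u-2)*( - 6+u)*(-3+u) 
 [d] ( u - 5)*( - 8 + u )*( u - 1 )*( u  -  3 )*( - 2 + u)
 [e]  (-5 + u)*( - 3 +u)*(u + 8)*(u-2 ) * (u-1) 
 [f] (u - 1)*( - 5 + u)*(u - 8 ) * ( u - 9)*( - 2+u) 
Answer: d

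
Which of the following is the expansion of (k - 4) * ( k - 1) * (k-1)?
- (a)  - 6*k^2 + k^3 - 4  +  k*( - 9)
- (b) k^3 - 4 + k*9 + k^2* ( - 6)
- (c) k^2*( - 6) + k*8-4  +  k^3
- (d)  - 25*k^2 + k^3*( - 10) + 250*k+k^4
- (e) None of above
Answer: b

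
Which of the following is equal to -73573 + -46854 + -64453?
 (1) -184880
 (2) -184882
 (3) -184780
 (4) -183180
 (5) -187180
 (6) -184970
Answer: 1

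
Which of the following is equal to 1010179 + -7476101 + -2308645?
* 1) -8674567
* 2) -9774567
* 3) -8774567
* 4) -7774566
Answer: 3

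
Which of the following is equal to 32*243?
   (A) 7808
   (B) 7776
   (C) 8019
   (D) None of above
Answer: B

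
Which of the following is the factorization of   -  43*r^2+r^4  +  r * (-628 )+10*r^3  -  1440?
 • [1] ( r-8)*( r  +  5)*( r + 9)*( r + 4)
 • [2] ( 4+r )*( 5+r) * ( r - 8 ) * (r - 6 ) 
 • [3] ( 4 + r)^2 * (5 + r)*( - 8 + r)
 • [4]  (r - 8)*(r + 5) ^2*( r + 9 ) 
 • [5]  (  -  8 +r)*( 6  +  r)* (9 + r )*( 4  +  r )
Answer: 1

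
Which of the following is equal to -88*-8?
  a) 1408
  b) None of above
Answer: b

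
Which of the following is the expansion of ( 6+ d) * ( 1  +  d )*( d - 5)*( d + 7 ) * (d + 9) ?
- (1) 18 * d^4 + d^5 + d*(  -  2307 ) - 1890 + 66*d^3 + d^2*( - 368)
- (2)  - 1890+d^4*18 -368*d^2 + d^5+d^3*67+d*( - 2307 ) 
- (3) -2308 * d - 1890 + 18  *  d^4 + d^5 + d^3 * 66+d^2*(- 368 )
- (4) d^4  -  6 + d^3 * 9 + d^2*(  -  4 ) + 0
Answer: 1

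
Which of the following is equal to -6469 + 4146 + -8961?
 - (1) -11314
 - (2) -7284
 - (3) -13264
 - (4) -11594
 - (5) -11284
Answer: 5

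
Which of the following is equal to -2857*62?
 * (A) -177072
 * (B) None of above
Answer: B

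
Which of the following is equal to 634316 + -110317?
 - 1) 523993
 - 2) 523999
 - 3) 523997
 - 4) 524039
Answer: 2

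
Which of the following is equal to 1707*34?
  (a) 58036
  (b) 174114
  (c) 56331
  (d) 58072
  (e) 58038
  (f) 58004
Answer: e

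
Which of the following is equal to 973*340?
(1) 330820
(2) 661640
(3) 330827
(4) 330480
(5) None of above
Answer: 1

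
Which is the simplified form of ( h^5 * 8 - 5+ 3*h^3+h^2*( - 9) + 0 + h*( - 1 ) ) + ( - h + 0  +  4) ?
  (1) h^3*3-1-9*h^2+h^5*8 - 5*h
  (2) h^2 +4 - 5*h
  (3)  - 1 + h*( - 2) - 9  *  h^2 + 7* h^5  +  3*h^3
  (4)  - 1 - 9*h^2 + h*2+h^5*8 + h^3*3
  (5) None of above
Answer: 5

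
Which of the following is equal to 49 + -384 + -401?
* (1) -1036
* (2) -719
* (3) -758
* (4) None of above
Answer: 4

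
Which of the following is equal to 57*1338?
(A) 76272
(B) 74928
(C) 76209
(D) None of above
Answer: D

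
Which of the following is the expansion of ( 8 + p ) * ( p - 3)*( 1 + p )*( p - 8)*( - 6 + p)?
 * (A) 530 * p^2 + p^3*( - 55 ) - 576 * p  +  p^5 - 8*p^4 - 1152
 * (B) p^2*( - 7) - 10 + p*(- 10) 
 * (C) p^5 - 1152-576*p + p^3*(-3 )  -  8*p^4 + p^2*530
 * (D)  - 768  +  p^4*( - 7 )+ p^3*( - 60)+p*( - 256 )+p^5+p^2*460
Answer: A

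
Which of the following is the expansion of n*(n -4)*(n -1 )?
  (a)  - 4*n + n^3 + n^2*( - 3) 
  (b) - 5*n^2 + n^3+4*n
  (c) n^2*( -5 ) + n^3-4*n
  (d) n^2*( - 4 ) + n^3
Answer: b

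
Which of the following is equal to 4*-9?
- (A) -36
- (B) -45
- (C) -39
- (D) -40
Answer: A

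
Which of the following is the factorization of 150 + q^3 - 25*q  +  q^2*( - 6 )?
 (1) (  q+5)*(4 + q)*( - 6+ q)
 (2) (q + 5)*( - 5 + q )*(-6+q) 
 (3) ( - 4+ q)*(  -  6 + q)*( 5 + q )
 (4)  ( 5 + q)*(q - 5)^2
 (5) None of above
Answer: 2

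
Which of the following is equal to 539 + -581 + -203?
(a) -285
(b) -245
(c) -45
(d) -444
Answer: b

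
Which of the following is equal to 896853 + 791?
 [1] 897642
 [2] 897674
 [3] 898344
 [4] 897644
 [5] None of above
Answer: 4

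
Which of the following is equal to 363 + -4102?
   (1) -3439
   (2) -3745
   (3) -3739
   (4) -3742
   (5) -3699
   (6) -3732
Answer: 3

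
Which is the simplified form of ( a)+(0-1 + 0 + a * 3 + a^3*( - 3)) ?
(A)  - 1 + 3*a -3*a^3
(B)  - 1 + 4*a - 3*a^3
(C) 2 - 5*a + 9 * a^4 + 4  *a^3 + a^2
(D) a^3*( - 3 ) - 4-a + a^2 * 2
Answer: B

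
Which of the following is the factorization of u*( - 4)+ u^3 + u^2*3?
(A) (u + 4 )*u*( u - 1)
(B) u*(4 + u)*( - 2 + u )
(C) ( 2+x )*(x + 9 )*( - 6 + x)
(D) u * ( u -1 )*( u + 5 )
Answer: A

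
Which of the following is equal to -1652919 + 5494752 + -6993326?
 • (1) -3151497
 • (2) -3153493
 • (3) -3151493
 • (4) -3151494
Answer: 3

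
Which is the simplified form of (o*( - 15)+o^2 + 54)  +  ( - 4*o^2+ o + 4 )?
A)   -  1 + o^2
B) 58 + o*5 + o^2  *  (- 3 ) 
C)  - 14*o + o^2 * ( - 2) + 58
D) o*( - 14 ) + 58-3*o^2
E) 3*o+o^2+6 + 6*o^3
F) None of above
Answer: D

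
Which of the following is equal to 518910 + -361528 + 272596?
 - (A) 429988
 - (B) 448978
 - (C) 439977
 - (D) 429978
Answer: D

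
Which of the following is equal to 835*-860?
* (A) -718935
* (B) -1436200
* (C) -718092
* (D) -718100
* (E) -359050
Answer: D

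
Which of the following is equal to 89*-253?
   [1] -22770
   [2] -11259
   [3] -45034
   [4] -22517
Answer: 4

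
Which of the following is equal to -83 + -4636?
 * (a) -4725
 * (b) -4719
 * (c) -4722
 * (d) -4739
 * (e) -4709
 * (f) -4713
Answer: b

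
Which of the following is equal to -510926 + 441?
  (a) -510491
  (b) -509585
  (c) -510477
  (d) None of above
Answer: d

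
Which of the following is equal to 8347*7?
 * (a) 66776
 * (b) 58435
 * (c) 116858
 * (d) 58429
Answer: d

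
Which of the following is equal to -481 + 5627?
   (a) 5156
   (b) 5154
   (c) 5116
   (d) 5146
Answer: d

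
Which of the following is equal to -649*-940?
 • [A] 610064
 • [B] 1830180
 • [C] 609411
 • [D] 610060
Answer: D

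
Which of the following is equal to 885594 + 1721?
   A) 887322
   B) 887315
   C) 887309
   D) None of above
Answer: B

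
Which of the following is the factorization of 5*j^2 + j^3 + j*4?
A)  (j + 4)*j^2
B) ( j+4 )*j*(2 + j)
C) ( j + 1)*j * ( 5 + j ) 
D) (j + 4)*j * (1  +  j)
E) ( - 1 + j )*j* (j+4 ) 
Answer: D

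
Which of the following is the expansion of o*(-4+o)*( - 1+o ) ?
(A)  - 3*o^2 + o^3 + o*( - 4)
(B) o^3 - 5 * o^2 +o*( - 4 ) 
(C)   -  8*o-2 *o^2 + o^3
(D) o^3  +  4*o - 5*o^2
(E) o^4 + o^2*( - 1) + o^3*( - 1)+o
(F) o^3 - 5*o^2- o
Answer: D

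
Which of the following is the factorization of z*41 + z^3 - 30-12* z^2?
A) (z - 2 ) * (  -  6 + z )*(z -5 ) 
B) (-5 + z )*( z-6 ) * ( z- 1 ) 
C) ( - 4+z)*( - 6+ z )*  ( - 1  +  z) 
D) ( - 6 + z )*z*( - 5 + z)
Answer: B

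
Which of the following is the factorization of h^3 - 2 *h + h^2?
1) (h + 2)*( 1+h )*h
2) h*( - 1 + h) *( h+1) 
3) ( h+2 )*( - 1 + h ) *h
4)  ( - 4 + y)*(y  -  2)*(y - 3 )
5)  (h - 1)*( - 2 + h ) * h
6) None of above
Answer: 3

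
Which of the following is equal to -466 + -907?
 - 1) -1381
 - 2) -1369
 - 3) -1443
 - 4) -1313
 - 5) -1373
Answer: 5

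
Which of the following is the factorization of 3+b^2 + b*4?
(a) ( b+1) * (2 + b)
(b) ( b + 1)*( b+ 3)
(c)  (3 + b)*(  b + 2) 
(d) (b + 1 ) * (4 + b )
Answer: b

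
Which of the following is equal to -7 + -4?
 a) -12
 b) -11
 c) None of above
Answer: b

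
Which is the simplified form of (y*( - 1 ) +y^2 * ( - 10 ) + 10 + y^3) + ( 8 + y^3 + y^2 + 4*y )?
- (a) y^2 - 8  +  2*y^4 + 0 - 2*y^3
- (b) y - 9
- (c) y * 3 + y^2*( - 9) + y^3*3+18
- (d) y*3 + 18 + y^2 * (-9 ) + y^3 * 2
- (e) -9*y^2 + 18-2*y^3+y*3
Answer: d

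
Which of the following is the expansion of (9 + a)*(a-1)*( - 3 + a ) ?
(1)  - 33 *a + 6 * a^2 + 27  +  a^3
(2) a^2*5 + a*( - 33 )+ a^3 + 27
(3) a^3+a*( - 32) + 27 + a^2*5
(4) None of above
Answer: 2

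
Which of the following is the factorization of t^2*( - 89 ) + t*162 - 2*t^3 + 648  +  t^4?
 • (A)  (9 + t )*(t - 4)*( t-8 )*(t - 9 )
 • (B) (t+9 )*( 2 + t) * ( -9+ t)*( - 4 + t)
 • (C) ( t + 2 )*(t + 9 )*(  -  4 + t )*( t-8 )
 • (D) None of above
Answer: B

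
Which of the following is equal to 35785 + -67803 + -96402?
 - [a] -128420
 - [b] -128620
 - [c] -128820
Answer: a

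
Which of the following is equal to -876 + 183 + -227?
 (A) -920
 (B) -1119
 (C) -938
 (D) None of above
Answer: A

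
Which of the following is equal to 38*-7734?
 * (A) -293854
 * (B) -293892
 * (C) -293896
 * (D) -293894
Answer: B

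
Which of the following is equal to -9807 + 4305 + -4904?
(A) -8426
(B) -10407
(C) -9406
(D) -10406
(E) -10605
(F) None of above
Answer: D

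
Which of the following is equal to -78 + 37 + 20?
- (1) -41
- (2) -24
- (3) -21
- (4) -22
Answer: 3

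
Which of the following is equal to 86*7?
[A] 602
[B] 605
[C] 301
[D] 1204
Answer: A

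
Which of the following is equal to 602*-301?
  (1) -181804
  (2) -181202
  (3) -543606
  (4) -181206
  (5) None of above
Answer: 2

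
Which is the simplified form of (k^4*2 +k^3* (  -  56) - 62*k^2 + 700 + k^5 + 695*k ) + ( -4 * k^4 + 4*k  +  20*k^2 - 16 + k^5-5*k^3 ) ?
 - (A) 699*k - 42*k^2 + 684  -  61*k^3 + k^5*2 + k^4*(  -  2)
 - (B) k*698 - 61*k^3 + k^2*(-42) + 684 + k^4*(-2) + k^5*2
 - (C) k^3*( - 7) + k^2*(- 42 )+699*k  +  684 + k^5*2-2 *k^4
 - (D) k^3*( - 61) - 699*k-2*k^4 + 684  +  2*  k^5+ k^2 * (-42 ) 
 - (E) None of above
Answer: A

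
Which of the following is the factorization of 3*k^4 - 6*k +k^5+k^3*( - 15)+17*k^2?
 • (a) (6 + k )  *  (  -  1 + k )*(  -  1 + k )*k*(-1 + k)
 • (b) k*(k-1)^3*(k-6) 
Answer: a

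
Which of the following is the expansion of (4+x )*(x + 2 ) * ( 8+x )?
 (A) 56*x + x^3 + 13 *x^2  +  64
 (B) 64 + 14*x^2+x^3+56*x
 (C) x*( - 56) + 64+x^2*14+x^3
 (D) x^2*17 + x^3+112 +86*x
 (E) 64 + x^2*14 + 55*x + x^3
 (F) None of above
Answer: B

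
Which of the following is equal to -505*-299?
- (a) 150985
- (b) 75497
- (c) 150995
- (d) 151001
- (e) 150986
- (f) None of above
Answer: c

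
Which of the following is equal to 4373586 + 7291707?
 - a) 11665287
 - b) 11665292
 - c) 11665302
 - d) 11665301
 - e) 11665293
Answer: e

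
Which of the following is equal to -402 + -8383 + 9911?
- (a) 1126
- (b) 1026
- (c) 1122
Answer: a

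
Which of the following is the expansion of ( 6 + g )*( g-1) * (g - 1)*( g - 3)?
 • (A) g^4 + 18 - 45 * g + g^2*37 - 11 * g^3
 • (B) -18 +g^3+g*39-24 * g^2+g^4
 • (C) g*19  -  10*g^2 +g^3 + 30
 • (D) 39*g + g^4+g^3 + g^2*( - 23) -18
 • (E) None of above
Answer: D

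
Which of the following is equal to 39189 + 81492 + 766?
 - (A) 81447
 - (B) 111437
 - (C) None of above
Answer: C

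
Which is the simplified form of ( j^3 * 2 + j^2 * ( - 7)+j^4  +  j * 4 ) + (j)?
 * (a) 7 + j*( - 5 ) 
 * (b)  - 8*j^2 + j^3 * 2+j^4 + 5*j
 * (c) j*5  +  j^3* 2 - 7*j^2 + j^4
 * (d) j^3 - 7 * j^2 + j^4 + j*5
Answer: c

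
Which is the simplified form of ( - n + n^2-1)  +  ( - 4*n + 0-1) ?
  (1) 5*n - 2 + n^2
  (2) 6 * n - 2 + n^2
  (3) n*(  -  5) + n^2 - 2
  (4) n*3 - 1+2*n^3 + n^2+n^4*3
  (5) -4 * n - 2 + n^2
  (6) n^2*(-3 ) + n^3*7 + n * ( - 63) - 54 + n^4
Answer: 3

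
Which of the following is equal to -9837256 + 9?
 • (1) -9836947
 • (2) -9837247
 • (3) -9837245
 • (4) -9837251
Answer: 2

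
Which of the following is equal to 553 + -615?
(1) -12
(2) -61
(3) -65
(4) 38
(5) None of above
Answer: 5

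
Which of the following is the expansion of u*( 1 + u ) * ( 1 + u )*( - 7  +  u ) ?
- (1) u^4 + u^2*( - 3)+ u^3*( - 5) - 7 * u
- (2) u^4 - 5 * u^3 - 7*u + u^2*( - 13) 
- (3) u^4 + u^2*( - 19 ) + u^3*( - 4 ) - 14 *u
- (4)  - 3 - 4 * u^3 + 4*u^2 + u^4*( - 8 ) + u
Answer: 2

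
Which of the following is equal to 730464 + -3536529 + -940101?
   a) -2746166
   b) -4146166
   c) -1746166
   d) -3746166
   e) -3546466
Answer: d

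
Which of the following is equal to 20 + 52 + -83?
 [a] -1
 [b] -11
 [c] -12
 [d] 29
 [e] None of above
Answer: b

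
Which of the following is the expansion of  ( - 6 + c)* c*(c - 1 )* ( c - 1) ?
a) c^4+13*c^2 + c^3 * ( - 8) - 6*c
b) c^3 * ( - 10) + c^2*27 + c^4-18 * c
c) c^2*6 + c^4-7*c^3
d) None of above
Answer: a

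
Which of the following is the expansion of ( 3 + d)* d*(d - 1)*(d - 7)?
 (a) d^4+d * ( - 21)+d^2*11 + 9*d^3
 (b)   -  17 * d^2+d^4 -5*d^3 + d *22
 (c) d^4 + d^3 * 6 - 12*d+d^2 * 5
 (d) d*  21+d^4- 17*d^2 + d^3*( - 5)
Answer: d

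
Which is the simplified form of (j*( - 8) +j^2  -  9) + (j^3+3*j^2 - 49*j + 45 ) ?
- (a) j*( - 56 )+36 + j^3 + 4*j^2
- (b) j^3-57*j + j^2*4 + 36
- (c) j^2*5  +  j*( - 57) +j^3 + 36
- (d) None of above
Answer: b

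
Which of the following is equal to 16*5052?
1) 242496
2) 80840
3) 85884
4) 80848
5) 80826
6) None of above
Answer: 6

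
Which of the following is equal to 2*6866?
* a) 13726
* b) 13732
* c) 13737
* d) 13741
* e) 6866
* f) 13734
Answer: b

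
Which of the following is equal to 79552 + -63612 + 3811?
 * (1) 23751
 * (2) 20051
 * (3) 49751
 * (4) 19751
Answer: 4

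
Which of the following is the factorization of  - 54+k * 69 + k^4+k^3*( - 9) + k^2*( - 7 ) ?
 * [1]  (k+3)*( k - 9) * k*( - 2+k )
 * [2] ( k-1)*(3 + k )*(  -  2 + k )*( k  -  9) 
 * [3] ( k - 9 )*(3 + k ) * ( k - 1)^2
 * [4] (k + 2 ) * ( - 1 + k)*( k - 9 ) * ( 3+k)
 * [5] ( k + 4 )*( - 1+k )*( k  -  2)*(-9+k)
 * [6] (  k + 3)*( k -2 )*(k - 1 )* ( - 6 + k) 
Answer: 2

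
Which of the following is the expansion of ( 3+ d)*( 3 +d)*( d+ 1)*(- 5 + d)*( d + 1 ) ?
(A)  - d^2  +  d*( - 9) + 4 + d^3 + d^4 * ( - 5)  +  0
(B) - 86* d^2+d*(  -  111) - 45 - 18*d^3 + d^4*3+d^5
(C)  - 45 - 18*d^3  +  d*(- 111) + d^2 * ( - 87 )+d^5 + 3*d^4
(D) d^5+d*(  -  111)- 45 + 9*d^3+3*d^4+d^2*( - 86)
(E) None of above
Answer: B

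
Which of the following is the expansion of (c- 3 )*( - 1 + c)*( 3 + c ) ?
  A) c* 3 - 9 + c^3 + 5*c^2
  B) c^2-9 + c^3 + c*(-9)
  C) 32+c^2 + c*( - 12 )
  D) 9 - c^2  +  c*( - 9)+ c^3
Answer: D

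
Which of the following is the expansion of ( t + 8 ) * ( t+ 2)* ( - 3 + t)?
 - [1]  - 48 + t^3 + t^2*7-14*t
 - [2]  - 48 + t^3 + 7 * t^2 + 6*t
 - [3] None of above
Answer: 1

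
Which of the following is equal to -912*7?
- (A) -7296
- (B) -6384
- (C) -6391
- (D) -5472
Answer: B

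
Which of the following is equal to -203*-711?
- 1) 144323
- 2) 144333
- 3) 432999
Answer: 2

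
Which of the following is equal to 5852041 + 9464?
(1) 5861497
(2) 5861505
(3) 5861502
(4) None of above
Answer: 2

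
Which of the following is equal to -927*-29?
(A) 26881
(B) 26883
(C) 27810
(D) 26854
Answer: B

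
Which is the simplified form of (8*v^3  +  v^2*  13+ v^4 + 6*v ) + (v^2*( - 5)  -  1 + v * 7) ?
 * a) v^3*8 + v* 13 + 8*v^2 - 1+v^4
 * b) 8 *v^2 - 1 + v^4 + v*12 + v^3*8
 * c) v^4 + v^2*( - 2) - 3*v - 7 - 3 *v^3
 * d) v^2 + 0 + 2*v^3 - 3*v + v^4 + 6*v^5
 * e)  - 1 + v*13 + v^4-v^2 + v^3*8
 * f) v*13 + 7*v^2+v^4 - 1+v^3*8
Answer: a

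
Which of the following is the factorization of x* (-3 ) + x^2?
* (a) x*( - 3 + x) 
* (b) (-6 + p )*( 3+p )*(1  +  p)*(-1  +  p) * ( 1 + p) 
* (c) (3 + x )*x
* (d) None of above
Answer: a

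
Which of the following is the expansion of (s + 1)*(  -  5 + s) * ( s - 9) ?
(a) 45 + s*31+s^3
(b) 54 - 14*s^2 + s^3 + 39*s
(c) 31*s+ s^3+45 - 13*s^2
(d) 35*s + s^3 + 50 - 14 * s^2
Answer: c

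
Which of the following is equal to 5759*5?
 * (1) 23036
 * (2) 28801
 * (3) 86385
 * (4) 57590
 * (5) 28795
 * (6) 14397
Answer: 5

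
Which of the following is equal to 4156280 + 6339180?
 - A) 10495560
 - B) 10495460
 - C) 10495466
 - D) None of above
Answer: B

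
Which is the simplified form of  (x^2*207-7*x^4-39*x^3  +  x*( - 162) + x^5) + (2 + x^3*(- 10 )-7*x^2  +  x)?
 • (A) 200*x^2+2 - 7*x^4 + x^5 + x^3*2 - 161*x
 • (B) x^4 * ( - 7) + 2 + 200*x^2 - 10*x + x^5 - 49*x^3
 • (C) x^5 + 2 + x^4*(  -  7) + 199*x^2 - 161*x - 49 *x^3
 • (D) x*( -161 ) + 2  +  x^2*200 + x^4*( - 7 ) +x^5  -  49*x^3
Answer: D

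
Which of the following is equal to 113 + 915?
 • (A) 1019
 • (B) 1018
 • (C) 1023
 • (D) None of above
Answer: D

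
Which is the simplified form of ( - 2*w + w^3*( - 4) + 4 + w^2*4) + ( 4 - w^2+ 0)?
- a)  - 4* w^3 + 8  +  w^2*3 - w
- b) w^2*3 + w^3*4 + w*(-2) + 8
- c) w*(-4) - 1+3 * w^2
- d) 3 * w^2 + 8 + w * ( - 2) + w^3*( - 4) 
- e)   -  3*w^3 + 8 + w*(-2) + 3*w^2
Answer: d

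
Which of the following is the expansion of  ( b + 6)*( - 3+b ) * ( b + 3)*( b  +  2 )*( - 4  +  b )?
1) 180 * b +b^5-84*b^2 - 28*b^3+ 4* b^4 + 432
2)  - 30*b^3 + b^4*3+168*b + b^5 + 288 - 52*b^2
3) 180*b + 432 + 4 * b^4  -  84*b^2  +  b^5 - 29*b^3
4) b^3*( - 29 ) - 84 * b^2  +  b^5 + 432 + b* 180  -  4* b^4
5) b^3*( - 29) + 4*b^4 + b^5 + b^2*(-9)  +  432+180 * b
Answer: 3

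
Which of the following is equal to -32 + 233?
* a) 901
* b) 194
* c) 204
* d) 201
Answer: d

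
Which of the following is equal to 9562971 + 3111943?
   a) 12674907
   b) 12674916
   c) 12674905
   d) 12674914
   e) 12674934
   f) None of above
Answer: d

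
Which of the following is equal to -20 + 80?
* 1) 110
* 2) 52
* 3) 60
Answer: 3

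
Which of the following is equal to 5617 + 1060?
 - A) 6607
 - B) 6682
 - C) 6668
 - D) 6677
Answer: D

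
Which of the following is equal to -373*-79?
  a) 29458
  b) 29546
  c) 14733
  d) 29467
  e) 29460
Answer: d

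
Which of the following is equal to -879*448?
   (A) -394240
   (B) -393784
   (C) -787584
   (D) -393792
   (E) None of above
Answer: D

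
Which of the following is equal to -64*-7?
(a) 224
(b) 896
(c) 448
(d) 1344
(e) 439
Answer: c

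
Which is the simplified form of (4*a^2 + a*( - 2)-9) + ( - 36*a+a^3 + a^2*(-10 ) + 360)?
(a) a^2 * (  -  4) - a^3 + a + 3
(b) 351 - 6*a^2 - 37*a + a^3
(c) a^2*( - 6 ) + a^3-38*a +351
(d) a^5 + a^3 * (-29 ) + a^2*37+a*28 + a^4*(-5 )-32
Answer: c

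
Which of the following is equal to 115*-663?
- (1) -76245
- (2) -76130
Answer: 1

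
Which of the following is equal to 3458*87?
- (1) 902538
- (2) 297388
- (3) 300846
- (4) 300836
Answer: 3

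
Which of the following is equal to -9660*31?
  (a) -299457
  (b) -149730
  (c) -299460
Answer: c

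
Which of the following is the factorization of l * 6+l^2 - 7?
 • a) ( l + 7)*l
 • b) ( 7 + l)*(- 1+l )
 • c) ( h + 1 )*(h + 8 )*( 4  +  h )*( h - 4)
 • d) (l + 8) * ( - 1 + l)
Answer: b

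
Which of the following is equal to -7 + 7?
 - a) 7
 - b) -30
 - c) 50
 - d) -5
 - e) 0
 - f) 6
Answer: e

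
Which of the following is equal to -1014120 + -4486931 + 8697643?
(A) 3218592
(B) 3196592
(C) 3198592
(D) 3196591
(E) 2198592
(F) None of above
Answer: B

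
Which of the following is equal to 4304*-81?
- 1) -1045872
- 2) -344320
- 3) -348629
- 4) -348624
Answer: 4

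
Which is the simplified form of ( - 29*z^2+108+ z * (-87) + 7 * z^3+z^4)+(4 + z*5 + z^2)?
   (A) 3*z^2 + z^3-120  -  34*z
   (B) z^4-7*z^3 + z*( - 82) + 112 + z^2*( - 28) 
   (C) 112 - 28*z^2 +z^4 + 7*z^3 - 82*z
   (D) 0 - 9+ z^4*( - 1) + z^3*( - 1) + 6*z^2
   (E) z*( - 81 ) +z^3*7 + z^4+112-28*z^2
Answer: C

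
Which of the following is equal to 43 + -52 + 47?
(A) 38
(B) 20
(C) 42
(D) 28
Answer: A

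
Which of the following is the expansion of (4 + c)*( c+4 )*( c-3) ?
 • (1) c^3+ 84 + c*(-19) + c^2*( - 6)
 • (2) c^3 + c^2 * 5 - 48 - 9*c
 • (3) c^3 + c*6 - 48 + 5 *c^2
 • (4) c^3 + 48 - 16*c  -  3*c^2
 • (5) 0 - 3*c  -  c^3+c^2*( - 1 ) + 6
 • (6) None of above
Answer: 6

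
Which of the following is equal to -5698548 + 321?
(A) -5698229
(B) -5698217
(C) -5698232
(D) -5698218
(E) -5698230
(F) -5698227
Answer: F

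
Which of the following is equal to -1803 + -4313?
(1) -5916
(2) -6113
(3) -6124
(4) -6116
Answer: 4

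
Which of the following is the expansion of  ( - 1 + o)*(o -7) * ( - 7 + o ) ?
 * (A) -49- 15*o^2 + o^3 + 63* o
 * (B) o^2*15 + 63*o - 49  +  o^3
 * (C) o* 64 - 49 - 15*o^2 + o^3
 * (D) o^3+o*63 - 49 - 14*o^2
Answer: A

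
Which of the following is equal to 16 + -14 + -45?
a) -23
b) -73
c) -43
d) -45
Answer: c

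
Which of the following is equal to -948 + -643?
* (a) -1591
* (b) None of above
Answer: a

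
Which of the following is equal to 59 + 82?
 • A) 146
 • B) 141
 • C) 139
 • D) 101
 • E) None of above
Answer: B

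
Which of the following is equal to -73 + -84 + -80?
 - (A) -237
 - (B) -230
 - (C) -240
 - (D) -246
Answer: A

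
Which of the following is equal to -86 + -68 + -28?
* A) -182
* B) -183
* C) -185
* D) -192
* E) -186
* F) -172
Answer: A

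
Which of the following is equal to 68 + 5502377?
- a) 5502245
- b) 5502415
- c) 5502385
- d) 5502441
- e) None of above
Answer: e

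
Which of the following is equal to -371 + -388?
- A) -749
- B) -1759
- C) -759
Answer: C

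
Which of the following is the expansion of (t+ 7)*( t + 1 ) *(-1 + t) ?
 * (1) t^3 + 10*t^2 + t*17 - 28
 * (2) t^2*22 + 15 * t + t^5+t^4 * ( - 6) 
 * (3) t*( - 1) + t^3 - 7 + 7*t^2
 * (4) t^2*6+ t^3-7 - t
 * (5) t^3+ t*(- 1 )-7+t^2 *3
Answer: 3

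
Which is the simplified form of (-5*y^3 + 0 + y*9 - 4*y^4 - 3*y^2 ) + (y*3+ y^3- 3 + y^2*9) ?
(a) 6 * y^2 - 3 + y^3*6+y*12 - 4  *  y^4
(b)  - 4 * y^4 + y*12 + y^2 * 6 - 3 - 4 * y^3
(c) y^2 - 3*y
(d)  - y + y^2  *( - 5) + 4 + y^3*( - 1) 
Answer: b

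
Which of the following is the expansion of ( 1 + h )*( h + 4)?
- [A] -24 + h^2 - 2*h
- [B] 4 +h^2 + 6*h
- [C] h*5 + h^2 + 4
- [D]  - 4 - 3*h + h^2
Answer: C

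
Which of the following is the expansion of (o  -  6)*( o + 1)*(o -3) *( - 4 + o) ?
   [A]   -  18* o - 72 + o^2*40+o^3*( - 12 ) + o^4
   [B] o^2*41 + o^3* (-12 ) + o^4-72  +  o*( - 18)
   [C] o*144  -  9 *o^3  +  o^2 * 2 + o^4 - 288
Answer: B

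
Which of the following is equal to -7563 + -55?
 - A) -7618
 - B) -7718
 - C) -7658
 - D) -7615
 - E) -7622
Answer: A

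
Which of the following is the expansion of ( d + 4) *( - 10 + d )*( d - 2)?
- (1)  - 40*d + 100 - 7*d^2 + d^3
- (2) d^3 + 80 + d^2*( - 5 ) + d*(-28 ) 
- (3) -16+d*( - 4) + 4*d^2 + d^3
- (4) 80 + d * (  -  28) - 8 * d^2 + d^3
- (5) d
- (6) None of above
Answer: 4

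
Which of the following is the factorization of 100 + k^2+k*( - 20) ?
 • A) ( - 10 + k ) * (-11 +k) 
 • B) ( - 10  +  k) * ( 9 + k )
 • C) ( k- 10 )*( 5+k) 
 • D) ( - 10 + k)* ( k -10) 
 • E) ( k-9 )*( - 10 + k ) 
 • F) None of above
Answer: D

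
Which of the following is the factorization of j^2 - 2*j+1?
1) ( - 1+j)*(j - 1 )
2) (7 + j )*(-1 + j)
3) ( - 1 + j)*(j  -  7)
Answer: 1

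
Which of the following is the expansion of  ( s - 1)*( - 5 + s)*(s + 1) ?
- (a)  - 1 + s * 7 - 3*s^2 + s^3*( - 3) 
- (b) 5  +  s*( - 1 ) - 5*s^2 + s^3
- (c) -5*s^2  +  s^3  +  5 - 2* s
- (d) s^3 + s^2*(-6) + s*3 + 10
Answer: b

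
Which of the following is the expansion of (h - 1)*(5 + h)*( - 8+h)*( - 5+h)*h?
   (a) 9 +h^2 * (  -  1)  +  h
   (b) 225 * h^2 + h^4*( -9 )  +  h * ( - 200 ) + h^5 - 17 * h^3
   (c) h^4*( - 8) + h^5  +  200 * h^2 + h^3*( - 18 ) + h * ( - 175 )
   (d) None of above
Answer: b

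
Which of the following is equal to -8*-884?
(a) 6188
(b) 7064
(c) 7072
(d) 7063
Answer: c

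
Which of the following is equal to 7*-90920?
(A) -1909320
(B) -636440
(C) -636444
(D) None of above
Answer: B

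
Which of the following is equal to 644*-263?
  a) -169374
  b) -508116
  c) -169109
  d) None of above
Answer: d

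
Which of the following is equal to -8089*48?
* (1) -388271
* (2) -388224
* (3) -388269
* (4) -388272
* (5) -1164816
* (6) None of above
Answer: 4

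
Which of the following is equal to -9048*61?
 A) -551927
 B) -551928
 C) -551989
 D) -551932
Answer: B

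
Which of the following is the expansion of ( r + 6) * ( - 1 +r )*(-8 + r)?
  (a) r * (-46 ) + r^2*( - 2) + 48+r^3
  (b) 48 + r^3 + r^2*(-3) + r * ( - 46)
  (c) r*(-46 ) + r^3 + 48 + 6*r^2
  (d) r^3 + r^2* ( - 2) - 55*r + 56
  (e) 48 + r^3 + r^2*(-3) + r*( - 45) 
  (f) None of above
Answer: b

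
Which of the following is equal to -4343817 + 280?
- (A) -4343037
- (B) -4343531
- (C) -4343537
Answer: C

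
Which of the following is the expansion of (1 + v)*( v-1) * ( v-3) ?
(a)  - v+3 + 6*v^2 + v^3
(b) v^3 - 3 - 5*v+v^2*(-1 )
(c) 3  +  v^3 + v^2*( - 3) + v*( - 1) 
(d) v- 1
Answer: c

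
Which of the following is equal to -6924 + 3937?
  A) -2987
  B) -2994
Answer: A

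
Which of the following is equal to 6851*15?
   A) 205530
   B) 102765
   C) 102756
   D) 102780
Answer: B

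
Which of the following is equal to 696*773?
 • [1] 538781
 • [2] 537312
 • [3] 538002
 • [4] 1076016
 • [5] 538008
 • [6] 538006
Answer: 5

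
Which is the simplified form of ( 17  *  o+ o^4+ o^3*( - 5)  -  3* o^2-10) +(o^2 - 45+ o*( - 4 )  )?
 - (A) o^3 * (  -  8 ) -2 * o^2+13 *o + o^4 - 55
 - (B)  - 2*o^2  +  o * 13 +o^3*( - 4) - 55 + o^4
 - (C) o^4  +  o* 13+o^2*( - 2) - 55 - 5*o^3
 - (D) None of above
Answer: C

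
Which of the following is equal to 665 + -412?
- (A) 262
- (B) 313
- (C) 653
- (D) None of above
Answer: D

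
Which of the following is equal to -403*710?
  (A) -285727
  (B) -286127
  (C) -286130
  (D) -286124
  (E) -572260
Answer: C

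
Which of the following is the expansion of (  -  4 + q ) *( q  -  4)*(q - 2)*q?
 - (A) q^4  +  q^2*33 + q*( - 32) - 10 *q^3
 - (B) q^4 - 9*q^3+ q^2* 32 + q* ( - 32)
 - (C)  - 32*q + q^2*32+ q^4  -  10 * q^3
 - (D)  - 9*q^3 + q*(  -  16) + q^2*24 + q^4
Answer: C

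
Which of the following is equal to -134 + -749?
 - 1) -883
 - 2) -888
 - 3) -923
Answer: 1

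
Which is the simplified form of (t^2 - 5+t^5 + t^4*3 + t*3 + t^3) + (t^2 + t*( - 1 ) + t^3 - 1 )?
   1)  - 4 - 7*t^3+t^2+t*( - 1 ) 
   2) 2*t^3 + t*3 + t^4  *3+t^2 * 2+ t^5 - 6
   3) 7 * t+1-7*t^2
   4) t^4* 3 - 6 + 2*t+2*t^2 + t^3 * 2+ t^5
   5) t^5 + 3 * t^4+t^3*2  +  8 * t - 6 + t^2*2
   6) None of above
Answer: 4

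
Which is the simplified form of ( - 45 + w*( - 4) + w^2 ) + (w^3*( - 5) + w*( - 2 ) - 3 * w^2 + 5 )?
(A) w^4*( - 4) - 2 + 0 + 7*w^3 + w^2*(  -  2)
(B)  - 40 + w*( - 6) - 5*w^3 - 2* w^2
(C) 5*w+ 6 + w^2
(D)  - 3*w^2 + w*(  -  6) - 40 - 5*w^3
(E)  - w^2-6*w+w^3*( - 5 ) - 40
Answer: B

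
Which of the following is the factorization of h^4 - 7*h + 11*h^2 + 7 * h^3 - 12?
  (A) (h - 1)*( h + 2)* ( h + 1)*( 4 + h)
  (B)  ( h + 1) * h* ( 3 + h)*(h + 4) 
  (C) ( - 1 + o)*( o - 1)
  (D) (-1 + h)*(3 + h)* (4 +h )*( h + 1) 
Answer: D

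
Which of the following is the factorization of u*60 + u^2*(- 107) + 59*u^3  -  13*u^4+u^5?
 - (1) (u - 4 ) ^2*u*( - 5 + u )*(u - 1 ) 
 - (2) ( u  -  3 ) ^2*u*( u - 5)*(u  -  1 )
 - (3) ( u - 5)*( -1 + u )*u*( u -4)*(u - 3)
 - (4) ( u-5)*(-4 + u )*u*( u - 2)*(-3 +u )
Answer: 3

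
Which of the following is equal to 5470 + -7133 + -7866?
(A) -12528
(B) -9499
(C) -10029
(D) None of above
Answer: D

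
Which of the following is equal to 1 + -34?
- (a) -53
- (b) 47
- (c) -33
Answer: c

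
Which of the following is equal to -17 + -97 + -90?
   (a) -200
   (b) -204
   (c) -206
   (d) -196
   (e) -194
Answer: b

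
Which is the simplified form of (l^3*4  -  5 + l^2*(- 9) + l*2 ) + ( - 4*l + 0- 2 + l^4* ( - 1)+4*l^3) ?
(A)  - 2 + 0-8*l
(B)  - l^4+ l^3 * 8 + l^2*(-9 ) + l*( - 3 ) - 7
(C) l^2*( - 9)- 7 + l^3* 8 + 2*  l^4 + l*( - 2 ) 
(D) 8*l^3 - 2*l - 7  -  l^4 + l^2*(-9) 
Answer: D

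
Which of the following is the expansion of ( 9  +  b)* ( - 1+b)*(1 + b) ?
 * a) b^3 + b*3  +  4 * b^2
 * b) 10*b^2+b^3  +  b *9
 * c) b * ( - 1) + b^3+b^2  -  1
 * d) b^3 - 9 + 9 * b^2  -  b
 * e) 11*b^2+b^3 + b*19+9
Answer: d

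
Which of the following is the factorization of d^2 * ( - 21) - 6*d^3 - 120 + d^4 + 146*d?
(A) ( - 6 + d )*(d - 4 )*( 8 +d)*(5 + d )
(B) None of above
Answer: B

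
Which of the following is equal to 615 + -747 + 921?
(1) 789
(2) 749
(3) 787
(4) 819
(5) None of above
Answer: 1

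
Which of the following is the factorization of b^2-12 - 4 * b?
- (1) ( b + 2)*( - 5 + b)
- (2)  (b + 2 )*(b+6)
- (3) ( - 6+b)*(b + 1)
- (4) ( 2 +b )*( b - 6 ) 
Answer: 4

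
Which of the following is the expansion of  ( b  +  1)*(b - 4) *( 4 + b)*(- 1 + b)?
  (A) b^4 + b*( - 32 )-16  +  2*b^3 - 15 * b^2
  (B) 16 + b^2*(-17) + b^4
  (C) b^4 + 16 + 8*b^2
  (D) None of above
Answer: B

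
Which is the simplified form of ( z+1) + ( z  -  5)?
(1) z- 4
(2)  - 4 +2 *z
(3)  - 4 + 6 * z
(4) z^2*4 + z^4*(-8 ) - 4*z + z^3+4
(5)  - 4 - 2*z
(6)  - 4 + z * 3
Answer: 2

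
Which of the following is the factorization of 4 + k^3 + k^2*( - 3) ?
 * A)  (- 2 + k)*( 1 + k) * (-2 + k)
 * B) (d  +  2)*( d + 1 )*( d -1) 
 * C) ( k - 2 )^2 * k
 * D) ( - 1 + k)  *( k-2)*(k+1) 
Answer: A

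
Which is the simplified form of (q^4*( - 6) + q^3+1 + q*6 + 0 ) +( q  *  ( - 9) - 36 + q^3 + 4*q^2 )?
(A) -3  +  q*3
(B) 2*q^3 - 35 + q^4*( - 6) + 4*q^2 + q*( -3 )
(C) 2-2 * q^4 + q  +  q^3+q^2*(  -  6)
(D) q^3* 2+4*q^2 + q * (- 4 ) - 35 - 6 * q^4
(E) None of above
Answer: B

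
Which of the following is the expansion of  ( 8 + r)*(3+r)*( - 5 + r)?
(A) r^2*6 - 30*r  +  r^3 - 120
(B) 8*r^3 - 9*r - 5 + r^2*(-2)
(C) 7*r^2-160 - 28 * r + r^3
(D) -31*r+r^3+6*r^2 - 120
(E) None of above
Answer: D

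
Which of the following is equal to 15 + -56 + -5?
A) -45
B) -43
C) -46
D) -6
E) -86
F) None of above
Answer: C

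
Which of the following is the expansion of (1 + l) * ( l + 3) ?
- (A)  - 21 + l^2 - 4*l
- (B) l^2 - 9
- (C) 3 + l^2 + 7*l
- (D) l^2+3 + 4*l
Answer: D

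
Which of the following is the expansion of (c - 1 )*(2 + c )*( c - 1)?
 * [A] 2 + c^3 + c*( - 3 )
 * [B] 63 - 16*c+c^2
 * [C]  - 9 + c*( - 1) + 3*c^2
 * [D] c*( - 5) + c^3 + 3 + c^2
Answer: A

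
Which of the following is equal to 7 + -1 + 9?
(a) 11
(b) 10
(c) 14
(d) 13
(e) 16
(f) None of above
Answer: f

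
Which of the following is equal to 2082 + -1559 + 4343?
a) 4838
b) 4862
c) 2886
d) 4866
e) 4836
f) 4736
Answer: d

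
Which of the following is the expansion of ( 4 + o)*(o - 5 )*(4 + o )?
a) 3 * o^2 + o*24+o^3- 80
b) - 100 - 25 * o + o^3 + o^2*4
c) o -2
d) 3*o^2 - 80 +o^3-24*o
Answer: d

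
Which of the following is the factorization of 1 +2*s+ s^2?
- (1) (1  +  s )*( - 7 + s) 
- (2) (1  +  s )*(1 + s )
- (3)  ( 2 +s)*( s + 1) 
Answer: 2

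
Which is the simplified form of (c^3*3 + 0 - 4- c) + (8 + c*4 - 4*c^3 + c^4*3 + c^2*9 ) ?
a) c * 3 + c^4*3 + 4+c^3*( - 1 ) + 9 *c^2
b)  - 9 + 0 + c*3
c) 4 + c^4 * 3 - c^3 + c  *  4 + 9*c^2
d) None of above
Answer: a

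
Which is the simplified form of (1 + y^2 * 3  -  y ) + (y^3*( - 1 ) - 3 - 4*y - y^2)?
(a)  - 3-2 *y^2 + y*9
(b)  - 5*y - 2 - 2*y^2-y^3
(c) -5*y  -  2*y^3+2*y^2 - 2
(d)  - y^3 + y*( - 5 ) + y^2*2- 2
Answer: d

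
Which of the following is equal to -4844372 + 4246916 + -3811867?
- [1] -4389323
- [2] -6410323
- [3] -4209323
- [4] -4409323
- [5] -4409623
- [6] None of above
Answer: 4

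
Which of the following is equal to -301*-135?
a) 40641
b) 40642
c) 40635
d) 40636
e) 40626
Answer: c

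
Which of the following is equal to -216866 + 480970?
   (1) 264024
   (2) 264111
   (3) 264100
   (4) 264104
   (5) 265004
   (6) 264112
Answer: 4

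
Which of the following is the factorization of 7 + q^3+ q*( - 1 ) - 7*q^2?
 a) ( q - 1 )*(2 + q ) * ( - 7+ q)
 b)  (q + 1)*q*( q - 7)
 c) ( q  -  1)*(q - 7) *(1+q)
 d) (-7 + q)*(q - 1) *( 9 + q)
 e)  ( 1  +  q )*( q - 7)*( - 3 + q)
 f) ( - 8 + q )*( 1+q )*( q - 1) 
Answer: c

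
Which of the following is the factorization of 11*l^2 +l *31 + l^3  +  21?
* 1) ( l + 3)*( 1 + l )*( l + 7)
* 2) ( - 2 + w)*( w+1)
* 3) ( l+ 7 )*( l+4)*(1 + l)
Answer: 1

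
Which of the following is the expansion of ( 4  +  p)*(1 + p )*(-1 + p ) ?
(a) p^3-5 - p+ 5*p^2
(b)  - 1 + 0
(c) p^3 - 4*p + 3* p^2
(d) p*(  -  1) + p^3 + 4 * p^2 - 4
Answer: d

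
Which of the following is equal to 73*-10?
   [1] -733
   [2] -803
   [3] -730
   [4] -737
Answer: 3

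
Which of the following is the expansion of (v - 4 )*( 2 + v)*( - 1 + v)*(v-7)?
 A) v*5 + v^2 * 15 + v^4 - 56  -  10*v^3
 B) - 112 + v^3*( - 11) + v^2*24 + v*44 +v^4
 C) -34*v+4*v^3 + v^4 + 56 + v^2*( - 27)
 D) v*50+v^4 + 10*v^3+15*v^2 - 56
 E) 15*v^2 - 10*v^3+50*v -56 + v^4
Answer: E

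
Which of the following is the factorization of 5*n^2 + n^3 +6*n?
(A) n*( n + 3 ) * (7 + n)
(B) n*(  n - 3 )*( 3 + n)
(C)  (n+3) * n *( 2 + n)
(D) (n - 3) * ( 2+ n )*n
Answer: C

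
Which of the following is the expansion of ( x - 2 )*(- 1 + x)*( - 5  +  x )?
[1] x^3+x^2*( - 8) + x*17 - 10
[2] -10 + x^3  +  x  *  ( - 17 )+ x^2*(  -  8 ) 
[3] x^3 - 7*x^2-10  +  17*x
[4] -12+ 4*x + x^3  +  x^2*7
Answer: 1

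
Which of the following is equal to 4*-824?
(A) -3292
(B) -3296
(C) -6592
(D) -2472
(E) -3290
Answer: B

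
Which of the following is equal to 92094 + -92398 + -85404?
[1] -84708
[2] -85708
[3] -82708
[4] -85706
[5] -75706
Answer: 2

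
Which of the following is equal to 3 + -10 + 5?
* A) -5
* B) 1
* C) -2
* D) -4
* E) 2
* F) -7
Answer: C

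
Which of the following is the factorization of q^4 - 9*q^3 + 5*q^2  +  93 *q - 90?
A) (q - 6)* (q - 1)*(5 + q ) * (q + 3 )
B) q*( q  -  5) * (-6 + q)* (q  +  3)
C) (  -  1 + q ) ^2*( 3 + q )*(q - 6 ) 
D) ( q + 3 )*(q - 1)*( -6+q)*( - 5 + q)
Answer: D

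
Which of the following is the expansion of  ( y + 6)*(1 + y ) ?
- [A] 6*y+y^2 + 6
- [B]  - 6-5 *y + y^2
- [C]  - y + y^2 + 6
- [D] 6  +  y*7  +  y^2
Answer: D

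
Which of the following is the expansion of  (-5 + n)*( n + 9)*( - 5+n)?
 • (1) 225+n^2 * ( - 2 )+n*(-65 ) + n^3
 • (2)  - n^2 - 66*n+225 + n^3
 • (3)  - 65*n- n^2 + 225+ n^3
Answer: 3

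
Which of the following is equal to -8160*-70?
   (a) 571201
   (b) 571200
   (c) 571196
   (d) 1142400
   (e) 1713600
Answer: b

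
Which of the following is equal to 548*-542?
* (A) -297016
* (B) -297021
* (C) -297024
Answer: A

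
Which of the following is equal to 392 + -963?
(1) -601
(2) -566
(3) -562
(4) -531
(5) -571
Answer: 5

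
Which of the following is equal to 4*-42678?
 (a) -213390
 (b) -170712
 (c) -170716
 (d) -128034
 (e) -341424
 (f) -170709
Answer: b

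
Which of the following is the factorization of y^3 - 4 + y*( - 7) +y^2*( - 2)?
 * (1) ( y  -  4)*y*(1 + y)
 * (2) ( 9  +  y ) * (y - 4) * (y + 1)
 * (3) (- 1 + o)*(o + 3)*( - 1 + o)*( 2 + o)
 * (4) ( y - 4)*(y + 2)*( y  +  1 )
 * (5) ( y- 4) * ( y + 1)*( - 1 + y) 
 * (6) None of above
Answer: 6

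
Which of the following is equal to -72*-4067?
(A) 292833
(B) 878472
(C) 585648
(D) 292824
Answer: D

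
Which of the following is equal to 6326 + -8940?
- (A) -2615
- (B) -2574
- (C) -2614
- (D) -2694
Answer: C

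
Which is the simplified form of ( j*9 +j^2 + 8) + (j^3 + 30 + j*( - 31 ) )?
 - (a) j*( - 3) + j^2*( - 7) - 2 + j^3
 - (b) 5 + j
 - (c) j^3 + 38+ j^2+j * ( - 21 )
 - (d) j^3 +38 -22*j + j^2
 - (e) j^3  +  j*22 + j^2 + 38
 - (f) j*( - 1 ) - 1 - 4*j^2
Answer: d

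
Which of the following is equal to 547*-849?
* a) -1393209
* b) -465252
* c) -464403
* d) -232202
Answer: c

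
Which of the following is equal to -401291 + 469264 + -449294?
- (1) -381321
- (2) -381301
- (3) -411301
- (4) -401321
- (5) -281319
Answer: 1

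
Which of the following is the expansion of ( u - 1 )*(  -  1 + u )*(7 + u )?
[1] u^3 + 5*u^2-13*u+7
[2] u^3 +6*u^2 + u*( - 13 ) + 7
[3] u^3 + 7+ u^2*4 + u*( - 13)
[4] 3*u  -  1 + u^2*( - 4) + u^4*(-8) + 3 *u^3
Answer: 1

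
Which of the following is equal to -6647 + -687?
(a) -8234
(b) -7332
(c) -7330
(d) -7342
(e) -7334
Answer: e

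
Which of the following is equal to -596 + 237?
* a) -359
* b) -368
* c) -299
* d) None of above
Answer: a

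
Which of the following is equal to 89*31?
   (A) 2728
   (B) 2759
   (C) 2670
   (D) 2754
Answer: B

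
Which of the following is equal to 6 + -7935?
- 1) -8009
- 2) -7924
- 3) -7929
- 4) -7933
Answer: 3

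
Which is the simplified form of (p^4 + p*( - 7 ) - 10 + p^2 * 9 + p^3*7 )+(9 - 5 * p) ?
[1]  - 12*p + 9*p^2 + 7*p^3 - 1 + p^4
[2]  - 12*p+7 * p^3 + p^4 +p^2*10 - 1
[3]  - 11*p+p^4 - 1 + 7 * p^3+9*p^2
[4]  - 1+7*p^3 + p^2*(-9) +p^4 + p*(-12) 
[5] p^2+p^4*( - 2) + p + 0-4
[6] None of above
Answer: 1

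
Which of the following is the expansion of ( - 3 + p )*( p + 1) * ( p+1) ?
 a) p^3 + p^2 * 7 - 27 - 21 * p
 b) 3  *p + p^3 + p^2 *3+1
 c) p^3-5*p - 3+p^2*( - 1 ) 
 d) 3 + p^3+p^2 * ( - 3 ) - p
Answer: c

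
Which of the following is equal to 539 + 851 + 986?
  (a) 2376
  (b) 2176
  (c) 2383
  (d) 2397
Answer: a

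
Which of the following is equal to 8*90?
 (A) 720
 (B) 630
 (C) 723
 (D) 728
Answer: A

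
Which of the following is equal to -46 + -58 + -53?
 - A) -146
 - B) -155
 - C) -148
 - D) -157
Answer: D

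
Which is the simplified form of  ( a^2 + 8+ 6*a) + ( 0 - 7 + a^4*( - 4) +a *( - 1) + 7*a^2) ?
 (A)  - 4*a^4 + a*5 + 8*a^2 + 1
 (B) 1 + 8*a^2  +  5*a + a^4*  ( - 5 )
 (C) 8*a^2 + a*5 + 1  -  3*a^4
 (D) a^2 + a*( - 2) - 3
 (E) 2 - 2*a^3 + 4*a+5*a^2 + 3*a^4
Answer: A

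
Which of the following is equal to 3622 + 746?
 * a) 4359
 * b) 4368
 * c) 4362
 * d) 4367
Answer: b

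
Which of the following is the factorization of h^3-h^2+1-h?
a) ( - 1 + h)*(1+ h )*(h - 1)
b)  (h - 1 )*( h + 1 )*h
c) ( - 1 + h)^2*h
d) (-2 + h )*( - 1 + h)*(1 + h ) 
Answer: a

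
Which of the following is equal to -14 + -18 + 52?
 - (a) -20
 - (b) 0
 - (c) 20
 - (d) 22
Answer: c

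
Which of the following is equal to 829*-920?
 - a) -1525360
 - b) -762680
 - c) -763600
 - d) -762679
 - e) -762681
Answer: b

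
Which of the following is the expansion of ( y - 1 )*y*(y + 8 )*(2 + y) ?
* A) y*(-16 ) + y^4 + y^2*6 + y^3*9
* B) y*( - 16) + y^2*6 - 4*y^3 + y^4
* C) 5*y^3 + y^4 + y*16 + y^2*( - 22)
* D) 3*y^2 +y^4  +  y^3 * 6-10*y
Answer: A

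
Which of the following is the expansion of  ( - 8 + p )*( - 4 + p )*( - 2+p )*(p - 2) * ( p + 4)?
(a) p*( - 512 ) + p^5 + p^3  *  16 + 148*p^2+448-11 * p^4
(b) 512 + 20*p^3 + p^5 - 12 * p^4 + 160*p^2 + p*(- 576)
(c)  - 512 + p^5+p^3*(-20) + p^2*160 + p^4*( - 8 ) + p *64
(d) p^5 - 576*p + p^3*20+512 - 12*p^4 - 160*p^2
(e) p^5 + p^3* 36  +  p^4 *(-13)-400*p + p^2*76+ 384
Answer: b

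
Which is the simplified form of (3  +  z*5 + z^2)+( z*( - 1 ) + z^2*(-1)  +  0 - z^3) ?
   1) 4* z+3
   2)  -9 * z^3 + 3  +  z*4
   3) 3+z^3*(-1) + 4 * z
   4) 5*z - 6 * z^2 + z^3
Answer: 3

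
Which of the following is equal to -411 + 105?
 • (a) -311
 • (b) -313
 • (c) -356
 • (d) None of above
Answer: d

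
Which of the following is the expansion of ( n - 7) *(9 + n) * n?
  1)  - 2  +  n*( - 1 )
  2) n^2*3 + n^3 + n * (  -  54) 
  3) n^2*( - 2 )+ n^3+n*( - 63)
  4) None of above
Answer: 4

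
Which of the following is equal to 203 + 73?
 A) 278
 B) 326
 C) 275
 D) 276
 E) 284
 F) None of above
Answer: D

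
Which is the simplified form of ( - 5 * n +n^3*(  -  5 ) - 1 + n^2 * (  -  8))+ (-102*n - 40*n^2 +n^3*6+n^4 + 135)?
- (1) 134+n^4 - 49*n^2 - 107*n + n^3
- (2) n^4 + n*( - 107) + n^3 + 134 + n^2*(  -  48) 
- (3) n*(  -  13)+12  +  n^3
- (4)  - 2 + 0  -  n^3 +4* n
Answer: 2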